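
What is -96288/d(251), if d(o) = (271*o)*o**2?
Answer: -96288/4285391021 ≈ -2.2469e-5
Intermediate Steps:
d(o) = 271*o**3
-96288/d(251) = -96288/(271*251**3) = -96288/(271*15813251) = -96288/4285391021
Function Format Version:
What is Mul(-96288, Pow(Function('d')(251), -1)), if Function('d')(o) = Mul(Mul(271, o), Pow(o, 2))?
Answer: Rational(-96288, 4285391021) ≈ -2.2469e-5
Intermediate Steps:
Function('d')(o) = Mul(271, Pow(o, 3))
Mul(-96288, Pow(Function('d')(251), -1)) = Mul(-96288, Pow(Mul(271, Pow(251, 3)), -1)) = Mul(-96288, Pow(Mul(271, 15813251), -1)) = Mul(-96288, Pow(4285391021, -1)) = Mul(-96288, Rational(1, 4285391021)) = Rational(-96288, 4285391021)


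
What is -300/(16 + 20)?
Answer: -25/3 ≈ -8.3333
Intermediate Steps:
-300/(16 + 20) = -300/36 = -300*1/36 = -25/3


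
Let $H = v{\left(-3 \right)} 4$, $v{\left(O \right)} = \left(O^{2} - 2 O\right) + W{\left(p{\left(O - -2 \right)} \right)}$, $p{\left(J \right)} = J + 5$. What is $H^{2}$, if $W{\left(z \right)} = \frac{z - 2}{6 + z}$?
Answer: $\frac{92416}{25} \approx 3696.6$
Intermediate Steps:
$p{\left(J \right)} = 5 + J$
$W{\left(z \right)} = \frac{-2 + z}{6 + z}$
$v{\left(O \right)} = O^{2} - 2 O + \frac{5 + O}{13 + O}$ ($v{\left(O \right)} = \left(O^{2} - 2 O\right) + \frac{-2 + \left(5 + \left(O - -2\right)\right)}{6 + \left(5 + \left(O - -2\right)\right)} = \left(O^{2} - 2 O\right) + \frac{-2 + \left(5 + \left(O + 2\right)\right)}{6 + \left(5 + \left(O + 2\right)\right)} = \left(O^{2} - 2 O\right) + \frac{-2 + \left(5 + \left(2 + O\right)\right)}{6 + \left(5 + \left(2 + O\right)\right)} = \left(O^{2} - 2 O\right) + \frac{-2 + \left(7 + O\right)}{6 + \left(7 + O\right)} = \left(O^{2} - 2 O\right) + \frac{5 + O}{13 + O} = O^{2} - 2 O + \frac{5 + O}{13 + O}$)
$H = \frac{304}{5}$ ($H = \frac{5 - 3 - 3 \left(-2 - 3\right) \left(13 - 3\right)}{13 - 3} \cdot 4 = \frac{5 - 3 - \left(-15\right) 10}{10} \cdot 4 = \frac{5 - 3 + 150}{10} \cdot 4 = \frac{1}{10} \cdot 152 \cdot 4 = \frac{76}{5} \cdot 4 = \frac{304}{5} \approx 60.8$)
$H^{2} = \left(\frac{304}{5}\right)^{2} = \frac{92416}{25}$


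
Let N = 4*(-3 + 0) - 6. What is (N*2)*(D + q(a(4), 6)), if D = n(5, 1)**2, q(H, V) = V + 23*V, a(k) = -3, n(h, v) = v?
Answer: -5220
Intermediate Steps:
q(H, V) = 24*V
N = -18 (N = 4*(-3) - 6 = -12 - 6 = -18)
D = 1 (D = 1**2 = 1)
(N*2)*(D + q(a(4), 6)) = (-18*2)*(1 + 24*6) = -36*(1 + 144) = -36*145 = -5220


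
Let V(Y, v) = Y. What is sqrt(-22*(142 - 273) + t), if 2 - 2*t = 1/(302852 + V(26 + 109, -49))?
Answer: sqrt(1058650540246934)/605974 ≈ 53.694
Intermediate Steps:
t = 605973/605974 (t = 1 - 1/(2*(302852 + (26 + 109))) = 1 - 1/(2*(302852 + 135)) = 1 - 1/2/302987 = 1 - 1/2*1/302987 = 1 - 1/605974 = 605973/605974 ≈ 1.0000)
sqrt(-22*(142 - 273) + t) = sqrt(-22*(142 - 273) + 605973/605974) = sqrt(-22*(-131) + 605973/605974) = sqrt(2882 + 605973/605974) = sqrt(1747023041/605974) = sqrt(1058650540246934)/605974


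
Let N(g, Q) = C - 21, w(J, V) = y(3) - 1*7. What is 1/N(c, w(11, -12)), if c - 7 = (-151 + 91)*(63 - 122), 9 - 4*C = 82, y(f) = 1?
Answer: -4/157 ≈ -0.025478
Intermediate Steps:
C = -73/4 (C = 9/4 - 1/4*82 = 9/4 - 41/2 = -73/4 ≈ -18.250)
c = 3547 (c = 7 + (-151 + 91)*(63 - 122) = 7 - 60*(-59) = 7 + 3540 = 3547)
w(J, V) = -6 (w(J, V) = 1 - 1*7 = 1 - 7 = -6)
N(g, Q) = -157/4 (N(g, Q) = -73/4 - 21 = -157/4)
1/N(c, w(11, -12)) = 1/(-157/4) = -4/157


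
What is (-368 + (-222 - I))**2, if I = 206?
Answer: 633616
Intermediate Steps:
(-368 + (-222 - I))**2 = (-368 + (-222 - 1*206))**2 = (-368 + (-222 - 206))**2 = (-368 - 428)**2 = (-796)**2 = 633616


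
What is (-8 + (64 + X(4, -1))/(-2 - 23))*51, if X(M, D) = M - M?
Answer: -13464/25 ≈ -538.56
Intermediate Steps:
X(M, D) = 0
(-8 + (64 + X(4, -1))/(-2 - 23))*51 = (-8 + (64 + 0)/(-2 - 23))*51 = (-8 + 64/(-25))*51 = (-8 + 64*(-1/25))*51 = (-8 - 64/25)*51 = -264/25*51 = -13464/25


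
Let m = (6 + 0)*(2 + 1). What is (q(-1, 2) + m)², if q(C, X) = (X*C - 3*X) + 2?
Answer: 144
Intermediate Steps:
q(C, X) = 2 - 3*X + C*X (q(C, X) = (C*X - 3*X) + 2 = (-3*X + C*X) + 2 = 2 - 3*X + C*X)
m = 18 (m = 6*3 = 18)
(q(-1, 2) + m)² = ((2 - 3*2 - 1*2) + 18)² = ((2 - 6 - 2) + 18)² = (-6 + 18)² = 12² = 144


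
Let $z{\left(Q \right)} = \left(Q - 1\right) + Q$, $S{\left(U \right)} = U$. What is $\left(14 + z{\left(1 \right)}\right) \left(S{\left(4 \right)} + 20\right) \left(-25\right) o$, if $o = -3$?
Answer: $27000$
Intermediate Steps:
$z{\left(Q \right)} = -1 + 2 Q$ ($z{\left(Q \right)} = \left(-1 + Q\right) + Q = -1 + 2 Q$)
$\left(14 + z{\left(1 \right)}\right) \left(S{\left(4 \right)} + 20\right) \left(-25\right) o = \left(14 + \left(-1 + 2 \cdot 1\right)\right) \left(4 + 20\right) \left(-25\right) \left(-3\right) = \left(14 + \left(-1 + 2\right)\right) 24 \left(-25\right) \left(-3\right) = \left(14 + 1\right) 24 \left(-25\right) \left(-3\right) = 15 \cdot 24 \left(-25\right) \left(-3\right) = 360 \left(-25\right) \left(-3\right) = \left(-9000\right) \left(-3\right) = 27000$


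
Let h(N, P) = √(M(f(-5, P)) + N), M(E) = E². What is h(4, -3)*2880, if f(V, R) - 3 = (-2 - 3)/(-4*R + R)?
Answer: 640*√202 ≈ 9096.1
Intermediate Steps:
f(V, R) = 3 + 5/(3*R) (f(V, R) = 3 + (-2 - 3)/(-4*R + R) = 3 - 5*(-1/(3*R)) = 3 - (-5)/(3*R) = 3 + 5/(3*R))
h(N, P) = √(N + (3 + 5/(3*P))²) (h(N, P) = √((3 + 5/(3*P))² + N) = √(N + (3 + 5/(3*P))²))
h(4, -3)*2880 = (√(81 + 9*4 + 25/(-3)² + 90/(-3))/3)*2880 = (√(81 + 36 + 25*(⅑) + 90*(-⅓))/3)*2880 = (√(81 + 36 + 25/9 - 30)/3)*2880 = (√(808/9)/3)*2880 = ((2*√202/3)/3)*2880 = (2*√202/9)*2880 = 640*√202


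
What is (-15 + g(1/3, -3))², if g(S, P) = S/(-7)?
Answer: 99856/441 ≈ 226.43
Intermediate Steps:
g(S, P) = -S/7 (g(S, P) = S*(-⅐) = -S/7)
(-15 + g(1/3, -3))² = (-15 - ⅐/3)² = (-15 - ⅐*⅓)² = (-15 - 1/21)² = (-316/21)² = 99856/441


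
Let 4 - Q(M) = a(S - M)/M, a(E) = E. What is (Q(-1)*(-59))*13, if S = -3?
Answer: -1534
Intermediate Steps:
Q(M) = 4 - (-3 - M)/M
(Q(-1)*(-59))*13 = ((5 + 3/(-1))*(-59))*13 = ((5 + 3*(-1))*(-59))*13 = ((5 - 3)*(-59))*13 = (2*(-59))*13 = -118*13 = -1534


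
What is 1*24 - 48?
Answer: -24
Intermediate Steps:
1*24 - 48 = 24 - 48 = -24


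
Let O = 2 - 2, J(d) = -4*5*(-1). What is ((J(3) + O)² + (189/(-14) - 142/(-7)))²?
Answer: 32433025/196 ≈ 1.6547e+5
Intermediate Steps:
J(d) = 20 (J(d) = -20*(-1) = 20)
O = 0
((J(3) + O)² + (189/(-14) - 142/(-7)))² = ((20 + 0)² + (189/(-14) - 142/(-7)))² = (20² + (189*(-1/14) - 142*(-⅐)))² = (400 + (-27/2 + 142/7))² = (400 + 95/14)² = (5695/14)² = 32433025/196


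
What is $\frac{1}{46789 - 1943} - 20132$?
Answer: $- \frac{902839671}{44846} \approx -20132.0$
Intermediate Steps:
$\frac{1}{46789 - 1943} - 20132 = \frac{1}{44846} - 20132 = - \frac{902839671}{44846}$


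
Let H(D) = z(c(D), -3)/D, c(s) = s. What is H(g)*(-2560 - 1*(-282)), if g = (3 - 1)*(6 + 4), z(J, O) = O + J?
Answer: -19363/10 ≈ -1936.3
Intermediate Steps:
z(J, O) = J + O
g = 20 (g = 2*10 = 20)
H(D) = (-3 + D)/D (H(D) = (D - 3)/D = (-3 + D)/D)
H(g)*(-2560 - 1*(-282)) = ((-3 + 20)/20)*(-2560 - 1*(-282)) = ((1/20)*17)*(-2560 + 282) = (17/20)*(-2278) = -19363/10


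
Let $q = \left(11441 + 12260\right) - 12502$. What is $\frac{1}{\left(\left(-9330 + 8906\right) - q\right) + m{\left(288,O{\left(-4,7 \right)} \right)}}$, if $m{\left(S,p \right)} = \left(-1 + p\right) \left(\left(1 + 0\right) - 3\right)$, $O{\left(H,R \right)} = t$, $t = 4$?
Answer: $- \frac{1}{11629} \approx -8.5992 \cdot 10^{-5}$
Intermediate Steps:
$O{\left(H,R \right)} = 4$
$q = 11199$ ($q = 23701 - 12502 = 11199$)
$m{\left(S,p \right)} = 2 - 2 p$ ($m{\left(S,p \right)} = \left(-1 + p\right) \left(1 - 3\right) = \left(-1 + p\right) \left(-2\right) = 2 - 2 p$)
$\frac{1}{\left(\left(-9330 + 8906\right) - q\right) + m{\left(288,O{\left(-4,7 \right)} \right)}} = \frac{1}{\left(\left(-9330 + 8906\right) - 11199\right) + \left(2 - 8\right)} = \frac{1}{\left(-424 - 11199\right) + \left(2 - 8\right)} = \frac{1}{-11623 - 6} = \frac{1}{-11629} = - \frac{1}{11629}$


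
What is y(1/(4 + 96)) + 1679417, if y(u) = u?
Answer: 167941701/100 ≈ 1.6794e+6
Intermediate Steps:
y(1/(4 + 96)) + 1679417 = 1/(4 + 96) + 1679417 = 1/100 + 1679417 = 167941701/100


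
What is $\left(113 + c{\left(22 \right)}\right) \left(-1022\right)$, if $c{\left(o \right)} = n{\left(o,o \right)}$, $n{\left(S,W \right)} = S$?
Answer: $-137970$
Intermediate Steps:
$c{\left(o \right)} = o$
$\left(113 + c{\left(22 \right)}\right) \left(-1022\right) = \left(113 + 22\right) \left(-1022\right) = 135 \left(-1022\right) = -137970$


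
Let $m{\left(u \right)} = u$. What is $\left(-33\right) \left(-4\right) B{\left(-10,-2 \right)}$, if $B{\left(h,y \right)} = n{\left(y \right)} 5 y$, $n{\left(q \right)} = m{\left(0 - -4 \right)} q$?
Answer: $10560$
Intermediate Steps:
$n{\left(q \right)} = 4 q$ ($n{\left(q \right)} = \left(0 - -4\right) q = \left(0 + 4\right) q = 4 q$)
$B{\left(h,y \right)} = 20 y^{2}$ ($B{\left(h,y \right)} = 4 y 5 y = 20 y y = 20 y^{2}$)
$\left(-33\right) \left(-4\right) B{\left(-10,-2 \right)} = \left(-33\right) \left(-4\right) 20 \left(-2\right)^{2} = 132 \cdot 20 \cdot 4 = 132 \cdot 80 = 10560$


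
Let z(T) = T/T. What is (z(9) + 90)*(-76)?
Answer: -6916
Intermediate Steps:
z(T) = 1
(z(9) + 90)*(-76) = (1 + 90)*(-76) = 91*(-76) = -6916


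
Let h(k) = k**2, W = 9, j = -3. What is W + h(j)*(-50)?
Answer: -441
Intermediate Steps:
W + h(j)*(-50) = 9 + (-3)**2*(-50) = 9 + 9*(-50) = 9 - 450 = -441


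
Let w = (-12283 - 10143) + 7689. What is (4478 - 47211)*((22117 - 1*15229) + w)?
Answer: 335411317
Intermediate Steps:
w = -14737 (w = -22426 + 7689 = -14737)
(4478 - 47211)*((22117 - 1*15229) + w) = (4478 - 47211)*((22117 - 1*15229) - 14737) = -42733*((22117 - 15229) - 14737) = -42733*(6888 - 14737) = -42733*(-7849) = 335411317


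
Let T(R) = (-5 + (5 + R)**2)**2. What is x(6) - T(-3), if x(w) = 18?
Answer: 17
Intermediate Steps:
x(6) - T(-3) = 18 - (-5 + (5 - 3)**2)**2 = 18 - (-5 + 2**2)**2 = 18 - (-5 + 4)**2 = 18 - 1*(-1)**2 = 18 - 1*1 = 18 - 1 = 17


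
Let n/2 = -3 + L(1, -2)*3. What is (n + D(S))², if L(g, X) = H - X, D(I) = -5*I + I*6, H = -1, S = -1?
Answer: 1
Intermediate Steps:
D(I) = I (D(I) = -5*I + 6*I = I)
L(g, X) = -1 - X
n = 0 (n = 2*(-3 + (-1 - 1*(-2))*3) = 2*(-3 + (-1 + 2)*3) = 2*(-3 + 1*3) = 2*(-3 + 3) = 2*0 = 0)
(n + D(S))² = (0 - 1)² = (-1)² = 1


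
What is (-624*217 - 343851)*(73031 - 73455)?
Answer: 203205816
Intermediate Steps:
(-624*217 - 343851)*(73031 - 73455) = (-135408 - 343851)*(-424) = -479259*(-424) = 203205816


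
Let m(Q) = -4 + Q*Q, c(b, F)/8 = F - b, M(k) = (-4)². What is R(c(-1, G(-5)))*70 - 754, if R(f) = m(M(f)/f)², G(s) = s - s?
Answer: -754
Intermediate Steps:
M(k) = 16
G(s) = 0
c(b, F) = -8*b + 8*F (c(b, F) = 8*(F - b) = -8*b + 8*F)
m(Q) = -4 + Q²
R(f) = (-4 + 256/f²)² (R(f) = (-4 + (16/f)²)² = (-4 + 256/f²)²)
R(c(-1, G(-5)))*70 - 754 = (16*(64 - (-8*(-1) + 8*0)²)²/(-8*(-1) + 8*0)⁴)*70 - 754 = (16*(64 - (8 + 0)²)²/(8 + 0)⁴)*70 - 754 = (16*(64 - 1*8²)²/8⁴)*70 - 754 = (16*(1/4096)*(64 - 1*64)²)*70 - 754 = (16*(1/4096)*(64 - 64)²)*70 - 754 = (16*(1/4096)*0²)*70 - 754 = (16*(1/4096)*0)*70 - 754 = 0*70 - 754 = 0 - 754 = -754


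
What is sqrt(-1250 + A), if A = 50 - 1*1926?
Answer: I*sqrt(3126) ≈ 55.911*I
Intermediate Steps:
A = -1876 (A = 50 - 1926 = -1876)
sqrt(-1250 + A) = sqrt(-1250 - 1876) = sqrt(-3126) = I*sqrt(3126)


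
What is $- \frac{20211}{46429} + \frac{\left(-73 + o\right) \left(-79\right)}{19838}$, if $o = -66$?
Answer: $\frac{108891031}{921058502} \approx 0.11822$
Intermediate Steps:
$- \frac{20211}{46429} + \frac{\left(-73 + o\right) \left(-79\right)}{19838} = - \frac{20211}{46429} + \frac{\left(-73 - 66\right) \left(-79\right)}{19838} = \left(-20211\right) \frac{1}{46429} + \left(-139\right) \left(-79\right) \frac{1}{19838} = - \frac{20211}{46429} + 10981 \cdot \frac{1}{19838} = - \frac{20211}{46429} + \frac{10981}{19838} = \frac{108891031}{921058502}$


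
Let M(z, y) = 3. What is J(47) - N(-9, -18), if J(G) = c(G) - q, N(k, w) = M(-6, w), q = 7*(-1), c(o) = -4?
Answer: 0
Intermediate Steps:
q = -7
N(k, w) = 3
J(G) = 3 (J(G) = -4 - 1*(-7) = -4 + 7 = 3)
J(47) - N(-9, -18) = 3 - 1*3 = 3 - 3 = 0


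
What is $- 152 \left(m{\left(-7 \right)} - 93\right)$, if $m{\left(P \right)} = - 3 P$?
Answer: $10944$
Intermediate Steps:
$- 152 \left(m{\left(-7 \right)} - 93\right) = - 152 \left(\left(-3\right) \left(-7\right) - 93\right) = - 152 \left(21 - 93\right) = \left(-152\right) \left(-72\right) = 10944$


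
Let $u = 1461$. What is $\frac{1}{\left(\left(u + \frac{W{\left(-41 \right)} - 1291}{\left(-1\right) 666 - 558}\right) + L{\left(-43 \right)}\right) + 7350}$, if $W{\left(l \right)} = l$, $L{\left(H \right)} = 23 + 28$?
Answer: $\frac{34}{301345} \approx 0.00011283$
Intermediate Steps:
$L{\left(H \right)} = 51$
$\frac{1}{\left(\left(u + \frac{W{\left(-41 \right)} - 1291}{\left(-1\right) 666 - 558}\right) + L{\left(-43 \right)}\right) + 7350} = \frac{1}{\left(\left(1461 + \frac{-41 - 1291}{\left(-1\right) 666 - 558}\right) + 51\right) + 7350} = \frac{1}{\left(\left(1461 - \frac{1332}{-666 - 558}\right) + 51\right) + 7350} = \frac{1}{\left(\left(1461 - \frac{1332}{-1224}\right) + 51\right) + 7350} = \frac{1}{\left(\left(1461 - - \frac{37}{34}\right) + 51\right) + 7350} = \frac{1}{\left(\left(1461 + \frac{37}{34}\right) + 51\right) + 7350} = \frac{1}{\left(\frac{49711}{34} + 51\right) + 7350} = \frac{1}{\frac{51445}{34} + 7350} = \frac{1}{\frac{301345}{34}} = \frac{34}{301345}$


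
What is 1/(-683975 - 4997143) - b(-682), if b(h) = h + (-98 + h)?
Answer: 8305794515/5681118 ≈ 1462.0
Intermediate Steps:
b(h) = -98 + 2*h
1/(-683975 - 4997143) - b(-682) = 1/(-683975 - 4997143) - (-98 + 2*(-682)) = 1/(-5681118) - (-98 - 1364) = -1/5681118 - 1*(-1462) = -1/5681118 + 1462 = 8305794515/5681118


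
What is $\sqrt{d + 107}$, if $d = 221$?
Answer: $2 \sqrt{82} \approx 18.111$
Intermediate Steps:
$\sqrt{d + 107} = \sqrt{221 + 107} = \sqrt{328} = 2 \sqrt{82}$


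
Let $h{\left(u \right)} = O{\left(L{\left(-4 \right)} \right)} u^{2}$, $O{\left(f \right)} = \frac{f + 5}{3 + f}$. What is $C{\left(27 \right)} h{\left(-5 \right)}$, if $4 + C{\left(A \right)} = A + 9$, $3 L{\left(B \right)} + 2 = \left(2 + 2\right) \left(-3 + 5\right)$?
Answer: $1120$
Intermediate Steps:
$L{\left(B \right)} = 2$ ($L{\left(B \right)} = - \frac{2}{3} + \frac{\left(2 + 2\right) \left(-3 + 5\right)}{3} = - \frac{2}{3} + \frac{4 \cdot 2}{3} = - \frac{2}{3} + \frac{1}{3} \cdot 8 = - \frac{2}{3} + \frac{8}{3} = 2$)
$O{\left(f \right)} = \frac{5 + f}{3 + f}$
$h{\left(u \right)} = \frac{7 u^{2}}{5}$ ($h{\left(u \right)} = \frac{5 + 2}{3 + 2} u^{2} = \frac{1}{5} \cdot 7 u^{2} = \frac{7 u^{2}}{5}$)
$C{\left(A \right)} = 5 + A$ ($C{\left(A \right)} = -4 + \left(A + 9\right) = -4 + \left(9 + A\right) = 5 + A$)
$C{\left(27 \right)} h{\left(-5 \right)} = \left(5 + 27\right) \frac{7 \left(-5\right)^{2}}{5} = 32 \cdot \frac{7}{5} \cdot 25 = 32 \cdot 35 = 1120$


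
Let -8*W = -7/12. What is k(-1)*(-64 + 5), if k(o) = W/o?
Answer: 413/96 ≈ 4.3021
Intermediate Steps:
W = 7/96 (W = -(-7)/(8*12) = -⅛*(-7/12) = 7/96 ≈ 0.072917)
k(o) = 7/(96*o)
k(-1)*(-64 + 5) = ((7/96)/(-1))*(-64 + 5) = ((7/96)*(-1))*(-59) = -7/96*(-59) = 413/96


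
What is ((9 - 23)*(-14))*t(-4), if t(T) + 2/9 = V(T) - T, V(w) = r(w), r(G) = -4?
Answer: -392/9 ≈ -43.556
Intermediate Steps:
V(w) = -4
t(T) = -38/9 - T (t(T) = -2/9 + (-4 - T) = -38/9 - T)
((9 - 23)*(-14))*t(-4) = ((9 - 23)*(-14))*(-38/9 - 1*(-4)) = (-14*(-14))*(-38/9 + 4) = 196*(-2/9) = -392/9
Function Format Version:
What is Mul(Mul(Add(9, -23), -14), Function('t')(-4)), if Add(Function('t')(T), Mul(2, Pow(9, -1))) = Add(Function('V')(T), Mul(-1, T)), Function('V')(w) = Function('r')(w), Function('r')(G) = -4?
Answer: Rational(-392, 9) ≈ -43.556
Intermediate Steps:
Function('V')(w) = -4
Function('t')(T) = Add(Rational(-38, 9), Mul(-1, T)) (Function('t')(T) = Add(Rational(-2, 9), Add(-4, Mul(-1, T))) = Add(Rational(-38, 9), Mul(-1, T)))
Mul(Mul(Add(9, -23), -14), Function('t')(-4)) = Mul(Mul(Add(9, -23), -14), Add(Rational(-38, 9), Mul(-1, -4))) = Mul(Mul(-14, -14), Add(Rational(-38, 9), 4)) = Mul(196, Rational(-2, 9)) = Rational(-392, 9)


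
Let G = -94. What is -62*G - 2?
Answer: 5826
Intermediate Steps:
-62*G - 2 = -62*(-94) - 2 = 5828 - 2 = 5826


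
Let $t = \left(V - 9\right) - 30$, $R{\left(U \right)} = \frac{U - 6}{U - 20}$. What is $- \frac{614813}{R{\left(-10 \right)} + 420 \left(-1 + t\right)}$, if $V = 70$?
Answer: $- \frac{9222195}{189008} \approx -48.793$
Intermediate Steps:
$R{\left(U \right)} = \frac{-6 + U}{-20 + U}$
$t = 31$ ($t = \left(70 - 9\right) - 30 = 61 - 30 = 31$)
$- \frac{614813}{R{\left(-10 \right)} + 420 \left(-1 + t\right)} = - \frac{614813}{\frac{-6 - 10}{-20 - 10} + 420 \left(-1 + 31\right)} = - \frac{614813}{\frac{1}{-30} \left(-16\right) + 420 \cdot 30} = - \frac{614813}{\left(- \frac{1}{30}\right) \left(-16\right) + 12600} = - \frac{614813}{\frac{8}{15} + 12600} = - \frac{614813}{\frac{189008}{15}} = \left(-614813\right) \frac{15}{189008} = - \frac{9222195}{189008}$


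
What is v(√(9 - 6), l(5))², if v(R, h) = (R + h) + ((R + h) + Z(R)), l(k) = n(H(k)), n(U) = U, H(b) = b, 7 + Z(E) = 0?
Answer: 21 + 12*√3 ≈ 41.785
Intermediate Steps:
Z(E) = -7 (Z(E) = -7 + 0 = -7)
l(k) = k
v(R, h) = -7 + 2*R + 2*h (v(R, h) = (R + h) + ((R + h) - 7) = (R + h) + (-7 + R + h) = -7 + 2*R + 2*h)
v(√(9 - 6), l(5))² = (-7 + 2*√(9 - 6) + 2*5)² = (-7 + 2*√3 + 10)² = (3 + 2*√3)²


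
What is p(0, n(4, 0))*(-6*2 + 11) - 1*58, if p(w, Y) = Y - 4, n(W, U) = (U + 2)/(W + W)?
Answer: -217/4 ≈ -54.250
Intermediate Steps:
n(W, U) = (2 + U)/(2*W) (n(W, U) = (2 + U)/((2*W)) = (2 + U)*(1/(2*W)) = (2 + U)/(2*W))
p(w, Y) = -4 + Y
p(0, n(4, 0))*(-6*2 + 11) - 1*58 = (-4 + (1/2)*(2 + 0)/4)*(-6*2 + 11) - 1*58 = (-4 + (1/2)*(1/4)*2)*(-12 + 11) - 58 = (-4 + 1/4)*(-1) - 58 = -15/4*(-1) - 58 = 15/4 - 58 = -217/4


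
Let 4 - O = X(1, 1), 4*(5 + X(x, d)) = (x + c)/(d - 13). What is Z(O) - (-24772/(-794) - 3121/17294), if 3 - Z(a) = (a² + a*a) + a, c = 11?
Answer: -5723084709/27462872 ≈ -208.39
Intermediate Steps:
X(x, d) = -5 + (11 + x)/(4*(-13 + d)) (X(x, d) = -5 + ((x + 11)/(d - 13))/4 = -5 + ((11 + x)/(-13 + d))/4 = -5 + (11 + x)/(4*(-13 + d)))
O = 37/4 (O = 4 - (271 + 1 - 20*1)/(4*(-13 + 1)) = 4 - (271 + 1 - 20)/(4*(-12)) = 4 - (-1)*252/(4*12) = 4 - 1*(-21/4) = 4 + 21/4 = 37/4 ≈ 9.2500)
Z(a) = 3 - a - 2*a² (Z(a) = 3 - ((a² + a*a) + a) = 3 - ((a² + a²) + a) = 3 - (2*a² + a) = 3 - (a + 2*a²) = 3 + (-a - 2*a²) = 3 - a - 2*a²)
Z(O) - (-24772/(-794) - 3121/17294) = (3 - 1*37/4 - 2*(37/4)²) - (-24772/(-794) - 3121/17294) = (3 - 37/4 - 2*1369/16) - (-24772*(-1/794) - 3121*1/17294) = (3 - 37/4 - 1369/8) - (12386/397 - 3121/17294) = -1419/8 - 1*212964447/6865718 = -1419/8 - 212964447/6865718 = -5723084709/27462872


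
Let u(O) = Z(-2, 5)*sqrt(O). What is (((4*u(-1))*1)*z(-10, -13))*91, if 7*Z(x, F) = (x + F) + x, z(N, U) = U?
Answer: -676*I ≈ -676.0*I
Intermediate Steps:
Z(x, F) = F/7 + 2*x/7 (Z(x, F) = ((x + F) + x)/7 = ((F + x) + x)/7 = (F + 2*x)/7 = F/7 + 2*x/7)
u(O) = sqrt(O)/7 (u(O) = ((1/7)*5 + (2/7)*(-2))*sqrt(O) = (5/7 - 4/7)*sqrt(O) = sqrt(O)/7)
(((4*u(-1))*1)*z(-10, -13))*91 = (((4*(sqrt(-1)/7))*1)*(-13))*91 = (((4*(I/7))*1)*(-13))*91 = (((4*I/7)*1)*(-13))*91 = ((4*I/7)*(-13))*91 = -52*I/7*91 = -676*I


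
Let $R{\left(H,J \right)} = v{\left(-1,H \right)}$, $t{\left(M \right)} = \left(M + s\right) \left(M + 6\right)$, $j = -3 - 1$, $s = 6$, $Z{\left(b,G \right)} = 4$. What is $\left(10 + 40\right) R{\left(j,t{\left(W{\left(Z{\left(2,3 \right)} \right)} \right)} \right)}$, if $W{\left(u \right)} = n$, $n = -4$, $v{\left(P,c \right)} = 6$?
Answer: $300$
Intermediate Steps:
$j = -4$ ($j = -3 - 1 = -4$)
$W{\left(u \right)} = -4$
$t{\left(M \right)} = \left(6 + M\right)^{2}$ ($t{\left(M \right)} = \left(M + 6\right) \left(M + 6\right) = \left(6 + M\right) \left(6 + M\right) = \left(6 + M\right)^{2}$)
$R{\left(H,J \right)} = 6$
$\left(10 + 40\right) R{\left(j,t{\left(W{\left(Z{\left(2,3 \right)} \right)} \right)} \right)} = \left(10 + 40\right) 6 = 50 \cdot 6 = 300$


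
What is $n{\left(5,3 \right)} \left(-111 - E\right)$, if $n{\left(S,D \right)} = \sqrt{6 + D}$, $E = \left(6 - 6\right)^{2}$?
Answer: $-333$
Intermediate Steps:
$E = 0$ ($E = 0^{2} = 0$)
$n{\left(5,3 \right)} \left(-111 - E\right) = \sqrt{6 + 3} \left(-111 - 0\right) = \sqrt{9} \left(-111 + 0\right) = 3 \left(-111\right) = -333$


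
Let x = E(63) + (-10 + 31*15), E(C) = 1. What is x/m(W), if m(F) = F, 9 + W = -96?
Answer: -152/35 ≈ -4.3429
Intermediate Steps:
W = -105 (W = -9 - 96 = -105)
x = 456 (x = 1 + (-10 + 31*15) = 1 + (-10 + 465) = 1 + 455 = 456)
x/m(W) = 456/(-105) = 456*(-1/105) = -152/35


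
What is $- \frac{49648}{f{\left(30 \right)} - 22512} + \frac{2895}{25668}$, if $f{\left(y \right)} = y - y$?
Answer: $\frac{9302341}{4012764} \approx 2.3182$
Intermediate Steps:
$f{\left(y \right)} = 0$
$- \frac{49648}{f{\left(30 \right)} - 22512} + \frac{2895}{25668} = - \frac{49648}{0 - 22512} + \frac{2895}{25668} = - \frac{49648}{0 - 22512} + 2895 \cdot \frac{1}{25668} = - \frac{49648}{-22512} + \frac{965}{8556} = \left(-49648\right) \left(- \frac{1}{22512}\right) + \frac{965}{8556} = \frac{3103}{1407} + \frac{965}{8556} = \frac{9302341}{4012764}$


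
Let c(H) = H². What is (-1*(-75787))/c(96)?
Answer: 75787/9216 ≈ 8.2234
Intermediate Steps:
(-1*(-75787))/c(96) = (-1*(-75787))/(96²) = 75787/9216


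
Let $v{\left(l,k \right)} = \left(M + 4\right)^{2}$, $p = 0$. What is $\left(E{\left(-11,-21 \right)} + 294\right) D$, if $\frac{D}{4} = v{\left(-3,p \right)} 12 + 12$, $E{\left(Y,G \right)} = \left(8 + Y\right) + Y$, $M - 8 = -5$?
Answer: $672000$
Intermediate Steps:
$M = 3$ ($M = 8 - 5 = 3$)
$v{\left(l,k \right)} = 49$ ($v{\left(l,k \right)} = \left(3 + 4\right)^{2} = 7^{2} = 49$)
$E{\left(Y,G \right)} = 8 + 2 Y$
$D = 2400$ ($D = 4 \left(49 \cdot 12 + 12\right) = 4 \left(588 + 12\right) = 4 \cdot 600 = 2400$)
$\left(E{\left(-11,-21 \right)} + 294\right) D = \left(\left(8 + 2 \left(-11\right)\right) + 294\right) 2400 = \left(\left(8 - 22\right) + 294\right) 2400 = \left(-14 + 294\right) 2400 = 280 \cdot 2400 = 672000$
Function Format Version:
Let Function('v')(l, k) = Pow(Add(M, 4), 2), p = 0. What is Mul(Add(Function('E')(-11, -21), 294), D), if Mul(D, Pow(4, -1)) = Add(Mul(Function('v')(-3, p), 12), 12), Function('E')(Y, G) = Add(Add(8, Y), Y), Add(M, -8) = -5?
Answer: 672000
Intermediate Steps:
M = 3 (M = Add(8, -5) = 3)
Function('v')(l, k) = 49 (Function('v')(l, k) = Pow(Add(3, 4), 2) = Pow(7, 2) = 49)
Function('E')(Y, G) = Add(8, Mul(2, Y))
D = 2400 (D = Mul(4, Add(Mul(49, 12), 12)) = Mul(4, Add(588, 12)) = Mul(4, 600) = 2400)
Mul(Add(Function('E')(-11, -21), 294), D) = Mul(Add(Add(8, Mul(2, -11)), 294), 2400) = Mul(Add(Add(8, -22), 294), 2400) = Mul(Add(-14, 294), 2400) = Mul(280, 2400) = 672000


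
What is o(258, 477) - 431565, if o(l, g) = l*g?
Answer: -308499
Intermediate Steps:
o(l, g) = g*l
o(258, 477) - 431565 = 477*258 - 431565 = 123066 - 431565 = -308499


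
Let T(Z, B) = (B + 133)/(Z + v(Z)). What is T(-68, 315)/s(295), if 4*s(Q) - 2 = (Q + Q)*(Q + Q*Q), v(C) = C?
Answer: -112/437909817 ≈ -2.5576e-7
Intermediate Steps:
T(Z, B) = (133 + B)/(2*Z) (T(Z, B) = (B + 133)/(Z + Z) = (133 + B)/((2*Z)) = (133 + B)*(1/(2*Z)) = (133 + B)/(2*Z))
s(Q) = ½ + Q*(Q + Q²)/2 (s(Q) = ½ + ((Q + Q)*(Q + Q*Q))/4 = ½ + ((2*Q)*(Q + Q²))/4 = ½ + (2*Q*(Q + Q²))/4 = ½ + Q*(Q + Q²)/2)
T(-68, 315)/s(295) = ((½)*(133 + 315)/(-68))/(½ + (½)*295² + (½)*295³) = ((½)*(-1/68)*448)/(½ + (½)*87025 + (½)*25672375) = -56/(17*(½ + 87025/2 + 25672375/2)) = -56/(17*25759401/2) = -56/17*2/25759401 = -112/437909817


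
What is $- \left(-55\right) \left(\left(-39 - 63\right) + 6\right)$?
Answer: $-5280$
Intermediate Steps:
$- \left(-55\right) \left(\left(-39 - 63\right) + 6\right) = - \left(-55\right) \left(-102 + 6\right) = - \left(-55\right) \left(-96\right) = \left(-1\right) 5280 = -5280$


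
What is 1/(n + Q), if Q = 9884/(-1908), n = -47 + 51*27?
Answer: 477/631939 ≈ 0.00075482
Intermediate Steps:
n = 1330 (n = -47 + 1377 = 1330)
Q = -2471/477 (Q = 9884*(-1/1908) = -2471/477 ≈ -5.1803)
1/(n + Q) = 1/(1330 - 2471/477) = 1/(631939/477) = 477/631939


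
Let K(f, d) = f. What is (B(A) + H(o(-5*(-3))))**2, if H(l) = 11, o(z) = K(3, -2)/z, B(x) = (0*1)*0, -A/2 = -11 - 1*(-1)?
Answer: 121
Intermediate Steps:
A = 20 (A = -2*(-11 - 1*(-1)) = -2*(-11 + 1) = -2*(-10) = 20)
B(x) = 0 (B(x) = 0*0 = 0)
o(z) = 3/z
(B(A) + H(o(-5*(-3))))**2 = (0 + 11)**2 = 11**2 = 121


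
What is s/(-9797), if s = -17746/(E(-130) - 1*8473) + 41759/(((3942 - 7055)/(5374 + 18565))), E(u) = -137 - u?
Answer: 4238567670591/129311778640 ≈ 32.778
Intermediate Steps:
s = -4238567670591/13199120 (s = -17746/((-137 - 1*(-130)) - 1*8473) + 41759/(((3942 - 7055)/(5374 + 18565))) = -17746/((-137 + 130) - 8473) + 41759/((-3113/23939)) = -17746/(-7 - 8473) + 41759/((-3113*1/23939)) = -17746/(-8480) + 41759/(-3113/23939) = -17746*(-1/8480) + 41759*(-23939/3113) = 8873/4240 - 999668701/3113 = -4238567670591/13199120 ≈ -3.2113e+5)
s/(-9797) = -4238567670591/13199120/(-9797) = -4238567670591/13199120*(-1/9797) = 4238567670591/129311778640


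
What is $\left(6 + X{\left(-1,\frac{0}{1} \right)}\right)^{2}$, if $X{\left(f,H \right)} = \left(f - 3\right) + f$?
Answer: $1$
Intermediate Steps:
$X{\left(f,H \right)} = -3 + 2 f$ ($X{\left(f,H \right)} = \left(-3 + f\right) + f = -3 + 2 f$)
$\left(6 + X{\left(-1,\frac{0}{1} \right)}\right)^{2} = \left(6 + \left(-3 + 2 \left(-1\right)\right)\right)^{2} = \left(6 - 5\right)^{2} = 1^{2} = 1$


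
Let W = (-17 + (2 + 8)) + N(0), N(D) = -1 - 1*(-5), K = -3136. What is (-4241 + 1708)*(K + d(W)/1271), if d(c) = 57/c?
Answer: 10096221375/1271 ≈ 7.9435e+6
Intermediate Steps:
N(D) = 4 (N(D) = -1 + 5 = 4)
W = -3 (W = (-17 + (2 + 8)) + 4 = (-17 + 10) + 4 = -7 + 4 = -3)
(-4241 + 1708)*(K + d(W)/1271) = (-4241 + 1708)*(-3136 + (57/(-3))/1271) = -2533*(-3136 + (57*(-1/3))*(1/1271)) = -2533*(-3136 - 19*1/1271) = -2533*(-3136 - 19/1271) = -2533*(-3985875/1271) = 10096221375/1271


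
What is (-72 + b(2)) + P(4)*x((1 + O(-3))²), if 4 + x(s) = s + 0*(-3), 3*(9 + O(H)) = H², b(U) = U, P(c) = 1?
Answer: -49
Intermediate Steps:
O(H) = -9 + H²/3
x(s) = -4 + s (x(s) = -4 + (s + 0*(-3)) = -4 + (s + 0) = -4 + s)
(-72 + b(2)) + P(4)*x((1 + O(-3))²) = (-72 + 2) + 1*(-4 + (1 + (-9 + (⅓)*(-3)²))²) = -70 + 1*(-4 + (1 + (-9 + (⅓)*9))²) = -70 + 1*(-4 + (1 + (-9 + 3))²) = -70 + 1*(-4 + (1 - 6)²) = -70 + 1*(-4 + (-5)²) = -70 + 1*(-4 + 25) = -70 + 1*21 = -70 + 21 = -49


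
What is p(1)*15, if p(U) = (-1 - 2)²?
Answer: 135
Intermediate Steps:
p(U) = 9 (p(U) = (-3)² = 9)
p(1)*15 = 9*15 = 135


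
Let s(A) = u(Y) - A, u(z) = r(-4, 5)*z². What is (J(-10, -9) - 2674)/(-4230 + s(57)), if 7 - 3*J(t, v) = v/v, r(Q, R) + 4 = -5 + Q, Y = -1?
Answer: 668/1075 ≈ 0.62140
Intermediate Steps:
r(Q, R) = -9 + Q (r(Q, R) = -4 + (-5 + Q) = -9 + Q)
u(z) = -13*z² (u(z) = (-9 - 4)*z² = -13*z²)
J(t, v) = 2 (J(t, v) = 7/3 - v/(3*v) = 7/3 - ⅓*1 = 7/3 - ⅓ = 2)
s(A) = -13 - A (s(A) = -13*(-1)² - A = -13*1 - A = -13 - A)
(J(-10, -9) - 2674)/(-4230 + s(57)) = (2 - 2674)/(-4230 + (-13 - 1*57)) = -2672/(-4230 + (-13 - 57)) = -2672/(-4230 - 70) = -2672/(-4300) = -2672*(-1/4300) = 668/1075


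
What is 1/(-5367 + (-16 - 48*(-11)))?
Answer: -1/4855 ≈ -0.00020597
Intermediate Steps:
1/(-5367 + (-16 - 48*(-11))) = 1/(-5367 + (-16 + 528)) = 1/(-5367 + 512) = 1/(-4855) = -1/4855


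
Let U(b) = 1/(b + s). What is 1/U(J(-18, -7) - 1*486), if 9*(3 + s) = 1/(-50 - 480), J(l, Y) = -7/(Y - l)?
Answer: -25691231/52470 ≈ -489.64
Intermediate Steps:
s = -14311/4770 (s = -3 + 1/(9*(-50 - 480)) = -3 + (⅑)/(-530) = -3 + (⅑)*(-1/530) = -3 - 1/4770 = -14311/4770 ≈ -3.0002)
U(b) = 1/(-14311/4770 + b) (U(b) = 1/(b - 14311/4770) = 1/(-14311/4770 + b))
1/U(J(-18, -7) - 1*486) = 1/(4770/(-14311 + 4770*(7/(-18 - 1*(-7)) - 1*486))) = 1/(4770/(-14311 + 4770*(7/(-18 + 7) - 486))) = 1/(4770/(-14311 + 4770*(7/(-11) - 486))) = 1/(4770/(-14311 + 4770*(7*(-1/11) - 486))) = 1/(4770/(-14311 + 4770*(-7/11 - 486))) = 1/(4770/(-14311 + 4770*(-5353/11))) = 1/(4770/(-14311 - 25533810/11)) = 1/(4770/(-25691231/11)) = 1/(4770*(-11/25691231)) = 1/(-52470/25691231) = -25691231/52470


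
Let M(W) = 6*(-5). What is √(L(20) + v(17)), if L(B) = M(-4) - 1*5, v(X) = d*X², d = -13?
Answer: 4*I*√237 ≈ 61.579*I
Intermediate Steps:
M(W) = -30
v(X) = -13*X²
L(B) = -35 (L(B) = -30 - 1*5 = -30 - 5 = -35)
√(L(20) + v(17)) = √(-35 - 13*17²) = √(-35 - 13*289) = √(-35 - 3757) = √(-3792) = 4*I*√237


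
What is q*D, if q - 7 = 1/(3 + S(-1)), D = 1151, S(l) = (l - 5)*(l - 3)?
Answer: 218690/27 ≈ 8099.6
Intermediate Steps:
S(l) = (-5 + l)*(-3 + l)
q = 190/27 (q = 7 + 1/(3 + (15 + (-1)² - 8*(-1))) = 7 + 1/(3 + (15 + 1 + 8)) = 7 + 1/(3 + 24) = 7 + 1/27 = 190/27 ≈ 7.0370)
q*D = (190/27)*1151 = 218690/27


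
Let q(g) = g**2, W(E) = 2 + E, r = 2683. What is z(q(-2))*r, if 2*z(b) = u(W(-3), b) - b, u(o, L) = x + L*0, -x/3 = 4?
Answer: -21464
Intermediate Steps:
x = -12 (x = -3*4 = -12)
u(o, L) = -12 (u(o, L) = -12 + L*0 = -12 + 0 = -12)
z(b) = -6 - b/2 (z(b) = (-12 - b)/2 = -6 - b/2)
z(q(-2))*r = (-6 - 1/2*(-2)**2)*2683 = (-6 - 1/2*4)*2683 = (-6 - 2)*2683 = -8*2683 = -21464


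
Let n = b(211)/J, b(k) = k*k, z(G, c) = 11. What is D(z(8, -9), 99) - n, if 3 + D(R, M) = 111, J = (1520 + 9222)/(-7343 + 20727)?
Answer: -297354464/5371 ≈ -55363.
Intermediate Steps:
J = 5371/6692 (J = 10742/13384 = 10742*(1/13384) = 5371/6692 ≈ 0.80260)
D(R, M) = 108 (D(R, M) = -3 + 111 = 108)
b(k) = k**2
n = 297934532/5371 (n = 211**2/(5371/6692) = 44521*(6692/5371) = 297934532/5371 ≈ 55471.)
D(z(8, -9), 99) - n = 108 - 1*297934532/5371 = 108 - 297934532/5371 = -297354464/5371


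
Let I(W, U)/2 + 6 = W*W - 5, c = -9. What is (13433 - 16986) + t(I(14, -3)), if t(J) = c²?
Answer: -3472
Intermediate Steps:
I(W, U) = -22 + 2*W² (I(W, U) = -12 + 2*(W*W - 5) = -12 + 2*(W² - 5) = -12 + 2*(-5 + W²) = -12 + (-10 + 2*W²) = -22 + 2*W²)
t(J) = 81 (t(J) = (-9)² = 81)
(13433 - 16986) + t(I(14, -3)) = (13433 - 16986) + 81 = -3553 + 81 = -3472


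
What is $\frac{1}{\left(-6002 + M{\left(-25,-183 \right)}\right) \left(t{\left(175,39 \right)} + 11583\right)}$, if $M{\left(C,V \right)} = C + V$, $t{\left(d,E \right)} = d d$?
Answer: $- \frac{1}{262111680} \approx -3.8152 \cdot 10^{-9}$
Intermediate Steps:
$t{\left(d,E \right)} = d^{2}$
$\frac{1}{\left(-6002 + M{\left(-25,-183 \right)}\right) \left(t{\left(175,39 \right)} + 11583\right)} = \frac{1}{\left(-6002 - 208\right) \left(175^{2} + 11583\right)} = \frac{1}{\left(-6002 - 208\right) \left(30625 + 11583\right)} = \frac{1}{\left(-6210\right) 42208} = \frac{1}{-262111680} = - \frac{1}{262111680}$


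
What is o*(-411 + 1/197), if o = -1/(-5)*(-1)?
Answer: 80966/985 ≈ 82.199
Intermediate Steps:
o = -⅕ (o = -1*(-⅕)*(-1) = (⅕)*(-1) = -⅕ ≈ -0.20000)
o*(-411 + 1/197) = -(-411 + 1/197)/5 = -⅕*(-80966/197) = 80966/985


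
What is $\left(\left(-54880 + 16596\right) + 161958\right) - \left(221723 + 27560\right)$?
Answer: $-125609$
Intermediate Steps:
$\left(\left(-54880 + 16596\right) + 161958\right) - \left(221723 + 27560\right) = \left(-38284 + 161958\right) - 249283 = 123674 - 249283 = -125609$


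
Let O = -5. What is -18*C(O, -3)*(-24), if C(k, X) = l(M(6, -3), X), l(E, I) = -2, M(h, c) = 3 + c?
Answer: -864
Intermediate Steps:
C(k, X) = -2
-18*C(O, -3)*(-24) = -18*(-2)*(-24) = 36*(-24) = -864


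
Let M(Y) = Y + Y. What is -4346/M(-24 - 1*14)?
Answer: 2173/38 ≈ 57.184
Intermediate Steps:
M(Y) = 2*Y
-4346/M(-24 - 1*14) = -4346*1/(2*(-24 - 1*14)) = -4346*1/(2*(-24 - 14)) = -4346/(2*(-38)) = -4346/(-76) = -4346*(-1/76) = 2173/38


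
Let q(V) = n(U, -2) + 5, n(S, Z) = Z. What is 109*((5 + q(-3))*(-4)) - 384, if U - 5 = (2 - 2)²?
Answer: -3872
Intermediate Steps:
U = 5 (U = 5 + (2 - 2)² = 5 + 0² = 5 + 0 = 5)
q(V) = 3 (q(V) = -2 + 5 = 3)
109*((5 + q(-3))*(-4)) - 384 = 109*((5 + 3)*(-4)) - 384 = 109*(8*(-4)) - 384 = 109*(-32) - 384 = -3488 - 384 = -3872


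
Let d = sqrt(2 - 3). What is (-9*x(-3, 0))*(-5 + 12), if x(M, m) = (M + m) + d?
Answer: 189 - 63*I ≈ 189.0 - 63.0*I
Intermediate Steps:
d = I (d = sqrt(-1) = I ≈ 1.0*I)
x(M, m) = I + M + m (x(M, m) = (M + m) + I = I + M + m)
(-9*x(-3, 0))*(-5 + 12) = (-9*(I - 3 + 0))*(-5 + 12) = -9*(-3 + I)*7 = (27 - 9*I)*7 = 189 - 63*I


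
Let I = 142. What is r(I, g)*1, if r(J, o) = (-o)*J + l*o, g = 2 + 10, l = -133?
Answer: -3300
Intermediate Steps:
g = 12
r(J, o) = -133*o - J*o (r(J, o) = (-o)*J - 133*o = -J*o - 133*o = -133*o - J*o)
r(I, g)*1 = -1*12*(133 + 142)*1 = -1*12*275*1 = -3300*1 = -3300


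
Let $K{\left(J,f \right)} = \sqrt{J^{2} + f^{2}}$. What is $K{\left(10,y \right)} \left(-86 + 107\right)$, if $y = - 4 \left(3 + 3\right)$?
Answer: $546$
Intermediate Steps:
$y = -24$ ($y = \left(-4\right) 6 = -24$)
$K{\left(10,y \right)} \left(-86 + 107\right) = \sqrt{10^{2} + \left(-24\right)^{2}} \left(-86 + 107\right) = \sqrt{100 + 576} \cdot 21 = \sqrt{676} \cdot 21 = 26 \cdot 21 = 546$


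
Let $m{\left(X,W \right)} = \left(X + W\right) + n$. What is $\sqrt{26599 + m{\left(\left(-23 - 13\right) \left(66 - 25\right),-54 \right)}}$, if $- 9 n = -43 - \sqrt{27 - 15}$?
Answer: $\frac{\sqrt{225664 + 2 \sqrt{3}}}{3} \approx 158.35$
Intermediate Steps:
$n = \frac{43}{9} + \frac{2 \sqrt{3}}{9}$ ($n = - \frac{-43 - \sqrt{27 - 15}}{9} = - \frac{-43 - \sqrt{12}}{9} = - \frac{-43 - 2 \sqrt{3}}{9} = \frac{43}{9} + \frac{2 \sqrt{3}}{9} \approx 5.1627$)
$m{\left(X,W \right)} = \frac{43}{9} + W + X + \frac{2 \sqrt{3}}{9}$ ($m{\left(X,W \right)} = \left(X + W\right) + \left(\frac{43}{9} + \frac{2 \sqrt{3}}{9}\right) = \left(W + X\right) + \left(\frac{43}{9} + \frac{2 \sqrt{3}}{9}\right) = \frac{43}{9} + W + X + \frac{2 \sqrt{3}}{9}$)
$\sqrt{26599 + m{\left(\left(-23 - 13\right) \left(66 - 25\right),-54 \right)}} = \sqrt{26599 + \left(\frac{43}{9} - 54 + \left(-23 - 13\right) \left(66 - 25\right) + \frac{2 \sqrt{3}}{9}\right)} = \sqrt{26599 + \left(\frac{43}{9} - 54 - 1476 + \frac{2 \sqrt{3}}{9}\right)} = \sqrt{26599 - \left(\frac{13727}{9} - \frac{2 \sqrt{3}}{9}\right)} = \sqrt{\frac{225664}{9} + \frac{2 \sqrt{3}}{9}}$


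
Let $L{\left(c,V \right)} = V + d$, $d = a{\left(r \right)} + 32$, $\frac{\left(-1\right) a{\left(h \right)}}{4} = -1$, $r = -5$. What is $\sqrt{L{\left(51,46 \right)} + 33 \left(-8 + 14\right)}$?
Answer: $2 \sqrt{70} \approx 16.733$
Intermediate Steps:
$a{\left(h \right)} = 4$ ($a{\left(h \right)} = \left(-4\right) \left(-1\right) = 4$)
$d = 36$ ($d = 4 + 32 = 36$)
$L{\left(c,V \right)} = 36 + V$ ($L{\left(c,V \right)} = V + 36 = 36 + V$)
$\sqrt{L{\left(51,46 \right)} + 33 \left(-8 + 14\right)} = \sqrt{\left(36 + 46\right) + 33 \left(-8 + 14\right)} = \sqrt{82 + 33 \cdot 6} = \sqrt{82 + 198} = \sqrt{280} = 2 \sqrt{70}$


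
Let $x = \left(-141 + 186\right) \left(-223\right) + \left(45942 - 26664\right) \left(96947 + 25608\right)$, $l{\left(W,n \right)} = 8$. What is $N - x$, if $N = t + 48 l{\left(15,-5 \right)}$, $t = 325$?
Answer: $-2362604546$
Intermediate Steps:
$x = 2362605255$ ($x = 45 \left(-223\right) + 19278 \cdot 122555 = -10035 + 2362615290 = 2362605255$)
$N = 709$ ($N = 325 + 48 \cdot 8 = 325 + 384 = 709$)
$N - x = 709 - 2362605255 = -2362604546$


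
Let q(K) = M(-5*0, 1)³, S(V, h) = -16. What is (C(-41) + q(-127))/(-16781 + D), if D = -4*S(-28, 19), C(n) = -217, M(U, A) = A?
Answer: 216/16717 ≈ 0.012921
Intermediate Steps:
D = 64 (D = -4*(-16) = 64)
q(K) = 1 (q(K) = 1³ = 1)
(C(-41) + q(-127))/(-16781 + D) = (-217 + 1)/(-16781 + 64) = -216/(-16717) = -216*(-1/16717) = 216/16717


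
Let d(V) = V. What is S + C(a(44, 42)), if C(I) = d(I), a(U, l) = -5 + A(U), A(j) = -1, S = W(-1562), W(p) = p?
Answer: -1568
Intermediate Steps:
S = -1562
a(U, l) = -6 (a(U, l) = -5 - 1 = -6)
C(I) = I
S + C(a(44, 42)) = -1562 - 6 = -1568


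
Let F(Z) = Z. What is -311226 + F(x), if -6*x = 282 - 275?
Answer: -1867363/6 ≈ -3.1123e+5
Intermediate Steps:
x = -7/6 (x = -(282 - 275)/6 = -⅙*7 = -7/6 ≈ -1.1667)
-311226 + F(x) = -311226 - 7/6 = -1867363/6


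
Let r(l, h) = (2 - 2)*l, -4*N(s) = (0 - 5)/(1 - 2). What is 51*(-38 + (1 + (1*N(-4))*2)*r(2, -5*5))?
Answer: -1938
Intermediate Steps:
N(s) = -5/4 (N(s) = -(0 - 5)/(4*(1 - 2)) = -(-5)/(4*(-1)) = -(-5)*(-1)/4 = -1/4*5 = -5/4)
r(l, h) = 0 (r(l, h) = 0*l = 0)
51*(-38 + (1 + (1*N(-4))*2)*r(2, -5*5)) = 51*(-38 + (1 + (1*(-5/4))*2)*0) = 51*(-38 + (1 - 5/4*2)*0) = 51*(-38 + (1 - 5/2)*0) = 51*(-38 - 3/2*0) = 51*(-38 + 0) = 51*(-38) = -1938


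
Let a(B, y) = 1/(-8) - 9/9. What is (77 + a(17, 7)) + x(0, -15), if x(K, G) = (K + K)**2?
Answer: 607/8 ≈ 75.875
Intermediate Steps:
a(B, y) = -9/8 (a(B, y) = 1*(-1/8) - 9*1/9 = -1/8 - 1 = -9/8)
x(K, G) = 4*K**2 (x(K, G) = (2*K)**2 = 4*K**2)
(77 + a(17, 7)) + x(0, -15) = (77 - 9/8) + 4*0**2 = 607/8 + 4*0 = 607/8 + 0 = 607/8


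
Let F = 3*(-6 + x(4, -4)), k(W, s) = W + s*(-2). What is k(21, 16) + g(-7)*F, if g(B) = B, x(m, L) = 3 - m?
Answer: 136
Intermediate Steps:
k(W, s) = W - 2*s
F = -21 (F = 3*(-6 + (3 - 1*4)) = 3*(-6 + (3 - 4)) = 3*(-6 - 1) = 3*(-7) = -21)
k(21, 16) + g(-7)*F = (21 - 2*16) - 7*(-21) = (21 - 32) + 147 = -11 + 147 = 136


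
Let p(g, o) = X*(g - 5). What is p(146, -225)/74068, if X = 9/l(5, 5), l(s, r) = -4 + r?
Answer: 1269/74068 ≈ 0.017133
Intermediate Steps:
X = 9 (X = 9/(-4 + 5) = 9/1 = 9*1 = 9)
p(g, o) = -45 + 9*g (p(g, o) = 9*(g - 5) = 9*(-5 + g) = -45 + 9*g)
p(146, -225)/74068 = (-45 + 9*146)/74068 = (-45 + 1314)*(1/74068) = 1269*(1/74068) = 1269/74068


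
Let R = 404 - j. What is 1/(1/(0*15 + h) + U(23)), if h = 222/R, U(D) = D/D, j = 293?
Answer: 2/3 ≈ 0.66667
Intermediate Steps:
R = 111 (R = 404 - 1*293 = 404 - 293 = 111)
U(D) = 1
h = 2 (h = 222/111 = 222*(1/111) = 2)
1/(1/(0*15 + h) + U(23)) = 1/(1/(0*15 + 2) + 1) = 1/(1/(0 + 2) + 1) = 1/(1/2 + 1) = 1/(3/2) = 2/3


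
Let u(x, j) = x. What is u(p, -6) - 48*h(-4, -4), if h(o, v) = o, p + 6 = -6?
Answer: 180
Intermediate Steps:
p = -12 (p = -6 - 6 = -12)
u(p, -6) - 48*h(-4, -4) = -12 - 48*(-4) = -12 + 192 = 180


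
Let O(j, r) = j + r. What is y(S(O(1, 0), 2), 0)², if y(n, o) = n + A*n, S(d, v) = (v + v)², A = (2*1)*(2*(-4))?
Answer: 57600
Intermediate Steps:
A = -16 (A = 2*(-8) = -16)
S(d, v) = 4*v² (S(d, v) = (2*v)² = 4*v²)
y(n, o) = -15*n (y(n, o) = n - 16*n = -15*n)
y(S(O(1, 0), 2), 0)² = (-60*2²)² = (-60*4)² = (-15*16)² = (-240)² = 57600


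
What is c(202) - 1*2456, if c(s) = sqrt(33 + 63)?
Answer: -2456 + 4*sqrt(6) ≈ -2446.2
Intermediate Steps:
c(s) = 4*sqrt(6) (c(s) = sqrt(96) = 4*sqrt(6))
c(202) - 1*2456 = 4*sqrt(6) - 1*2456 = 4*sqrt(6) - 2456 = -2456 + 4*sqrt(6)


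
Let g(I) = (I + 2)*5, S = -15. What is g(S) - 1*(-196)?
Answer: 131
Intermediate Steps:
g(I) = 10 + 5*I (g(I) = (2 + I)*5 = 10 + 5*I)
g(S) - 1*(-196) = (10 + 5*(-15)) - 1*(-196) = (10 - 75) + 196 = -65 + 196 = 131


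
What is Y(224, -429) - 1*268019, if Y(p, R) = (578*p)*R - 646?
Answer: -55812153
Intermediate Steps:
Y(p, R) = -646 + 578*R*p (Y(p, R) = 578*R*p - 646 = -646 + 578*R*p)
Y(224, -429) - 1*268019 = (-646 + 578*(-429)*224) - 1*268019 = (-646 - 55543488) - 268019 = -55544134 - 268019 = -55812153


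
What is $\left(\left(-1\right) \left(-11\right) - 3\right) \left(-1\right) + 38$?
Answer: $30$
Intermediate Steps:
$\left(\left(-1\right) \left(-11\right) - 3\right) \left(-1\right) + 38 = \left(11 - 3\right) \left(-1\right) + 38 = 8 \left(-1\right) + 38 = -8 + 38 = 30$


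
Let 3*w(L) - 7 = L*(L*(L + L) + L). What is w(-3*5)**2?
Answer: 42484324/9 ≈ 4.7205e+6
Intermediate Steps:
w(L) = 7/3 + L*(L + 2*L**2)/3 (w(L) = 7/3 + (L*(L*(L + L) + L))/3 = 7/3 + (L*(L*(2*L) + L))/3 = 7/3 + (L*(2*L**2 + L))/3 = 7/3 + (L*(L + 2*L**2))/3 = 7/3 + L*(L + 2*L**2)/3)
w(-3*5)**2 = (7/3 + (-3*5)**2/3 + 2*(-3*5)**3/3)**2 = (7/3 + (1/3)*(-15)**2 + (2/3)*(-15)**3)**2 = (7/3 + (1/3)*225 + (2/3)*(-3375))**2 = (7/3 + 75 - 2250)**2 = (-6518/3)**2 = 42484324/9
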